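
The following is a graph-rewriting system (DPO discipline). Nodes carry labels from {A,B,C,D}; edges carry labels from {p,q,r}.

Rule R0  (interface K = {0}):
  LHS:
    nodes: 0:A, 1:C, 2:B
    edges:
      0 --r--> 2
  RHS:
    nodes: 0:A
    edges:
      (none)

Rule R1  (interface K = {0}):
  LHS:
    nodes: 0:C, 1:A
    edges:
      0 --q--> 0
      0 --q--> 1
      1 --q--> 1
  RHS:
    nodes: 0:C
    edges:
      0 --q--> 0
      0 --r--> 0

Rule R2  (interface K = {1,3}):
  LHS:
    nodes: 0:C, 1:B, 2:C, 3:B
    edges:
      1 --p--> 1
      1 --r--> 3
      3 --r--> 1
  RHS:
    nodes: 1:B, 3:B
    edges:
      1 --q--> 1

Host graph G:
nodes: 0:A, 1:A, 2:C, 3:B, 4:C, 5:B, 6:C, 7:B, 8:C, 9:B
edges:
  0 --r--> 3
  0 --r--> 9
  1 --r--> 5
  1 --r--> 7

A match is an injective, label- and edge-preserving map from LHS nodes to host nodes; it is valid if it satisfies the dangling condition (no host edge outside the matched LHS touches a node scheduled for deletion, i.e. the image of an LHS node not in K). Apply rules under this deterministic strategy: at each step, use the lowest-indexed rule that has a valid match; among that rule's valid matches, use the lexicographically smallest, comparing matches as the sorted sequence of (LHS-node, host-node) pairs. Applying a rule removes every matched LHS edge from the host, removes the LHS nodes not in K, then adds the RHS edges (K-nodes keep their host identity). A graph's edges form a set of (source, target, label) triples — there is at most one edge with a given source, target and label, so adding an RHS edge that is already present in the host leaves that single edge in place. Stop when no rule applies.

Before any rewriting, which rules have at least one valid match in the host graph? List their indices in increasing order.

R0: 16 valid matches — {0↦0, 1↦2, 2↦3}, {0↦0, 1↦2, 2↦9}, {0↦0, 1↦4, 2↦3} (+13 more)
R1: no valid match — LHS pattern not found
R2: no valid match — LHS pattern not found

Answer: [R0]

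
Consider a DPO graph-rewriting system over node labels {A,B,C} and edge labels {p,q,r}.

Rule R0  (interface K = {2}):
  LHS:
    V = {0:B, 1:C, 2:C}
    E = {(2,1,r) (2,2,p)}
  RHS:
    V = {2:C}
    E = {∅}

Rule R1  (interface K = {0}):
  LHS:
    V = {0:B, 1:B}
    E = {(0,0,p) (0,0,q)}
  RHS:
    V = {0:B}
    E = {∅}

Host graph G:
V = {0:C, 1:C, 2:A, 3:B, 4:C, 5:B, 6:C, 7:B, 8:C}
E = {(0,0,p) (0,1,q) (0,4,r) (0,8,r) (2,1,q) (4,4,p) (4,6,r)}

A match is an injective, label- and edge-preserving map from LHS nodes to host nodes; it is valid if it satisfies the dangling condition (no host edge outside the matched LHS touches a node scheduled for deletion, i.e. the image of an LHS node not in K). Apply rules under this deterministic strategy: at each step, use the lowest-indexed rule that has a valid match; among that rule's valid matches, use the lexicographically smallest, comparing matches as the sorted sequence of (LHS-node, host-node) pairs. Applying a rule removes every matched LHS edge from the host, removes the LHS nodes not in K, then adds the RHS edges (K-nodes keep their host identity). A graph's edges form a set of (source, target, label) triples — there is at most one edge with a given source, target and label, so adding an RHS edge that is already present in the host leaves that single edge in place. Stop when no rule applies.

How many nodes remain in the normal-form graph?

Answer: 5

Rewrite trace:
start.  V:9 E:7  edges: 0-p->0 0-q->1 0-r->4 0-r->8 2-q->1 4-p->4 4-r->6
1. fire R0 via {0↦3, 1↦6, 2↦4}  →  V:7 E:5  edges: 0-p->0 0-q->1 0-r->4 0-r->8 2-q->1
2. fire R0 via {0↦5, 1↦4, 2↦0}  →  V:5 E:3  edges: 0-q->1 0-r->8 2-q->1
normal form: no rule applies after step 2
NF nodes: {0:C, 1:C, 2:A, 7:B, 8:C}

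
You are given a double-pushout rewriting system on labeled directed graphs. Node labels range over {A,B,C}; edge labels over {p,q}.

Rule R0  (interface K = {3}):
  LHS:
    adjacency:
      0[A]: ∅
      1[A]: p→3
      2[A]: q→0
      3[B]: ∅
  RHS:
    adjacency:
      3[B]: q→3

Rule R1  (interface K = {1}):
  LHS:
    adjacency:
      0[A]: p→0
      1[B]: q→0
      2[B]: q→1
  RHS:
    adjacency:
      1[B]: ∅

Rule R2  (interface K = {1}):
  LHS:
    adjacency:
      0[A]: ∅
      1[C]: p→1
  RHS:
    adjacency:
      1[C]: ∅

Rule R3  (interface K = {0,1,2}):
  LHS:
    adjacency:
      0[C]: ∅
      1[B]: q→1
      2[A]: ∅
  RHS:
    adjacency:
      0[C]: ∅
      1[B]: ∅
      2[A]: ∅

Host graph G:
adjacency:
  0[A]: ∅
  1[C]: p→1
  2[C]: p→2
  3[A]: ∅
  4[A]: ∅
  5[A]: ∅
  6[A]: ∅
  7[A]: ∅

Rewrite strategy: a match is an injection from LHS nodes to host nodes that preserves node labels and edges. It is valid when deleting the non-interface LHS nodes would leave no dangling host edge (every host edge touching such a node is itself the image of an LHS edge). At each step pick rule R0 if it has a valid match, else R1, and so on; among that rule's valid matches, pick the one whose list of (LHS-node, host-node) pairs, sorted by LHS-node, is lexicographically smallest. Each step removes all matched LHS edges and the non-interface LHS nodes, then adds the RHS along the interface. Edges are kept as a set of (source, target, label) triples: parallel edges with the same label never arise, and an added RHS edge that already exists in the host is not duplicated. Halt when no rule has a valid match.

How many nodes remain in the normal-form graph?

initial: |V|=8 |E|=2  E = 1-p->1 2-p->2
step 1: apply R2 at {0↦0, 1↦1}  → |V|=7 |E|=1  E = 2-p->2
step 2: apply R2 at {0↦3, 1↦2}  → |V|=6 |E|=0  E = ∅
final graph: no rule applies after step 2
NF nodes: {1:C, 2:C, 4:A, 5:A, 6:A, 7:A}

Answer: 6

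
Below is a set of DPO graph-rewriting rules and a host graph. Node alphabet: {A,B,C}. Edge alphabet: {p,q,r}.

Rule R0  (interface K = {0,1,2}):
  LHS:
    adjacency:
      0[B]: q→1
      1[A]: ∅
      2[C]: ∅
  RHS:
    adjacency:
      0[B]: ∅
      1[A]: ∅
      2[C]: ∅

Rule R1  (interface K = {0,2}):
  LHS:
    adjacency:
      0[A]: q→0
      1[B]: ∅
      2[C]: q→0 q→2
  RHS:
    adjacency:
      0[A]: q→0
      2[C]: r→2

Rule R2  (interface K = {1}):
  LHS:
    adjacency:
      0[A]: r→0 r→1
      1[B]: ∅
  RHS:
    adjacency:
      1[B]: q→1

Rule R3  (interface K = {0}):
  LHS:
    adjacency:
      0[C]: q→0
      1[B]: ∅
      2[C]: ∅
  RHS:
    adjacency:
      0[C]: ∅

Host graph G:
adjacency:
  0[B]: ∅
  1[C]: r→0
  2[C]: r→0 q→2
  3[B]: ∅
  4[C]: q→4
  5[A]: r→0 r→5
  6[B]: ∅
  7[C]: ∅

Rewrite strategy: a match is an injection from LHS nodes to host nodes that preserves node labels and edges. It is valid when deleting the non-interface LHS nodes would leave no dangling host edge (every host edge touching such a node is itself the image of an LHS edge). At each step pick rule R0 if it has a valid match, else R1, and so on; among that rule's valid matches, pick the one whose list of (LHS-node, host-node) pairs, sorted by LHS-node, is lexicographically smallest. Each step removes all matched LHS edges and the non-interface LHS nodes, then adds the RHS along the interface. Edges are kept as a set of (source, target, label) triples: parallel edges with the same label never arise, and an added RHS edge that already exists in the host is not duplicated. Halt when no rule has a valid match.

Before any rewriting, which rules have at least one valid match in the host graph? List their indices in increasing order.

R0: no valid match — LHS pattern not found
R1: no valid match — LHS pattern not found
R2: 1 valid match — {0↦5, 1↦0}
R3: 4 valid matches — {0↦2, 1↦3, 2↦7}, {0↦2, 1↦6, 2↦7}, {0↦4, 1↦3, 2↦7} (+1 more)

Answer: [R2,R3]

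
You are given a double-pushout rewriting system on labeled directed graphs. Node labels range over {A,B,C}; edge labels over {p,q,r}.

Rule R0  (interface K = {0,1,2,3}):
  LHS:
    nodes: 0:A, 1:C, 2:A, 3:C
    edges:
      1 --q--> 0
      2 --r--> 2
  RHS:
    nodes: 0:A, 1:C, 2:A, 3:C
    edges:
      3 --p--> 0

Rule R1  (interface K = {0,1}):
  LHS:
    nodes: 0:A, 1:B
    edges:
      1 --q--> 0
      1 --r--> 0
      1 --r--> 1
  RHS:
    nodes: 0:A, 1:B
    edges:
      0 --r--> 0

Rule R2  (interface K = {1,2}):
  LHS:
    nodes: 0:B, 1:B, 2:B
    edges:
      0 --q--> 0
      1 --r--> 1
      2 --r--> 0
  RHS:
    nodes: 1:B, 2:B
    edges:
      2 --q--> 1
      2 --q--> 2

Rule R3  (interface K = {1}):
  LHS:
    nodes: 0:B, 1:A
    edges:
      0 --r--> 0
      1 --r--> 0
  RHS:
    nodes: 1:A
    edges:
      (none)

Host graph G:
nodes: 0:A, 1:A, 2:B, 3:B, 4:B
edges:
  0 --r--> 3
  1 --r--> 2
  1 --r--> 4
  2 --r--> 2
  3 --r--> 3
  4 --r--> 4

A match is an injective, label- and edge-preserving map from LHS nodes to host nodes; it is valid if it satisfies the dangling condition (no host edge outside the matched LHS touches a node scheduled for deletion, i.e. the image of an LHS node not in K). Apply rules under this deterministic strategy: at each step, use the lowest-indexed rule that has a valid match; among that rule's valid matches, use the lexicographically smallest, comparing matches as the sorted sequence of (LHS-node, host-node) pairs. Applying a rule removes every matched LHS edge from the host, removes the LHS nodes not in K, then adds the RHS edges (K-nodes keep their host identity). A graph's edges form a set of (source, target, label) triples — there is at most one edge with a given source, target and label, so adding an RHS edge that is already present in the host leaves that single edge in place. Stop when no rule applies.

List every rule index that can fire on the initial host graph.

Answer: [R3]

Rewrite trace:
R0: no valid match — LHS pattern not found
R1: no valid match — LHS pattern not found
R2: no valid match — LHS pattern not found
R3: 3 valid matches — {0↦2, 1↦1}, {0↦3, 1↦0}, {0↦4, 1↦1}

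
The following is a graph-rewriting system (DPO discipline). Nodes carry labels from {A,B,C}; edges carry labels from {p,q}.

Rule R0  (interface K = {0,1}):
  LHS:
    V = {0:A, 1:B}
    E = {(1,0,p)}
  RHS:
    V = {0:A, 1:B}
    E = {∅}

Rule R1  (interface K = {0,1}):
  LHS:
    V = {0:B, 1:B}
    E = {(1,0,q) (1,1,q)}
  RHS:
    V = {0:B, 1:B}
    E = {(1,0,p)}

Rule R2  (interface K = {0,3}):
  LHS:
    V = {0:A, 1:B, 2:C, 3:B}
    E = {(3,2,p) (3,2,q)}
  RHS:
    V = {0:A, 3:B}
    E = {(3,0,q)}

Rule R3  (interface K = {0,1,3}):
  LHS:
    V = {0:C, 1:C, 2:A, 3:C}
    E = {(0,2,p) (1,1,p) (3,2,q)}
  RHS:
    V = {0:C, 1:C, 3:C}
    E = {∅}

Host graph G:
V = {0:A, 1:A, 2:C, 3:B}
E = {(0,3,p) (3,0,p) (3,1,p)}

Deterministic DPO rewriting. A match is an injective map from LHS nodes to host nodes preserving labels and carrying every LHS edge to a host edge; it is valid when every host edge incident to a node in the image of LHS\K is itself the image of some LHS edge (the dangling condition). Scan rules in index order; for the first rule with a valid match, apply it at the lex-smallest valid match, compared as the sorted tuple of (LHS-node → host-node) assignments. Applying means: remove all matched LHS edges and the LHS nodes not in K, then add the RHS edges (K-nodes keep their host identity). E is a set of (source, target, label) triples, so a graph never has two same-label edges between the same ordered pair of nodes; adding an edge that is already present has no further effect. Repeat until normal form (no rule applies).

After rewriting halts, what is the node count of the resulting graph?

Answer: 4

Steps:
[0] host  ⇒  4 nodes, 3 edges  {0-p->3 3-p->0 3-p->1}
[1] R0 @ {0↦0, 1↦3}  ⇒  4 nodes, 2 edges  {0-p->3 3-p->1}
[2] R0 @ {0↦1, 1↦3}  ⇒  4 nodes, 1 edges  {0-p->3}
normal form: no rule applies after step 2
NF nodes: {0:A, 1:A, 2:C, 3:B}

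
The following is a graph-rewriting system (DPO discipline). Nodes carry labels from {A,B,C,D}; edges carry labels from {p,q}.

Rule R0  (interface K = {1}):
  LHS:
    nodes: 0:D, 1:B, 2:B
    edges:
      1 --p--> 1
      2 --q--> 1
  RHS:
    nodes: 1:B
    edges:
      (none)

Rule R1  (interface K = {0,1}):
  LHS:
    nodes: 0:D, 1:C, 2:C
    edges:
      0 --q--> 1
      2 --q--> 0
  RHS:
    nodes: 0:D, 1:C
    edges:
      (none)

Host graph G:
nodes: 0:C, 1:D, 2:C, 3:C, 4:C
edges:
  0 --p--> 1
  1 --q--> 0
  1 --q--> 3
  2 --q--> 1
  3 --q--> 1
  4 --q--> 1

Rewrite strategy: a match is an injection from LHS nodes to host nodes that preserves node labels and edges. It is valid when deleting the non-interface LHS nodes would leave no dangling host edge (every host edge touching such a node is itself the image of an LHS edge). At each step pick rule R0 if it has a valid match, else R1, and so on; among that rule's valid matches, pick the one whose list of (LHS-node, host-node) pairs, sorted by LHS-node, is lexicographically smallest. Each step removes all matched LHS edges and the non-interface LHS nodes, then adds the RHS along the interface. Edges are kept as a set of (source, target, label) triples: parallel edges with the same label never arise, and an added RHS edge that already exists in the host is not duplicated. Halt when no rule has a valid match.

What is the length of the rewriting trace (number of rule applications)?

[0] host  ⇒  5 nodes, 6 edges  {0-p->1 1-q->0 1-q->3 2-q->1 3-q->1 4-q->1}
[1] R1 @ {0↦1, 1↦0, 2↦2}  ⇒  4 nodes, 4 edges  {0-p->1 1-q->3 3-q->1 4-q->1}
[2] R1 @ {0↦1, 1↦3, 2↦4}  ⇒  3 nodes, 2 edges  {0-p->1 3-q->1}
halt: no rule applies after step 2

Answer: 2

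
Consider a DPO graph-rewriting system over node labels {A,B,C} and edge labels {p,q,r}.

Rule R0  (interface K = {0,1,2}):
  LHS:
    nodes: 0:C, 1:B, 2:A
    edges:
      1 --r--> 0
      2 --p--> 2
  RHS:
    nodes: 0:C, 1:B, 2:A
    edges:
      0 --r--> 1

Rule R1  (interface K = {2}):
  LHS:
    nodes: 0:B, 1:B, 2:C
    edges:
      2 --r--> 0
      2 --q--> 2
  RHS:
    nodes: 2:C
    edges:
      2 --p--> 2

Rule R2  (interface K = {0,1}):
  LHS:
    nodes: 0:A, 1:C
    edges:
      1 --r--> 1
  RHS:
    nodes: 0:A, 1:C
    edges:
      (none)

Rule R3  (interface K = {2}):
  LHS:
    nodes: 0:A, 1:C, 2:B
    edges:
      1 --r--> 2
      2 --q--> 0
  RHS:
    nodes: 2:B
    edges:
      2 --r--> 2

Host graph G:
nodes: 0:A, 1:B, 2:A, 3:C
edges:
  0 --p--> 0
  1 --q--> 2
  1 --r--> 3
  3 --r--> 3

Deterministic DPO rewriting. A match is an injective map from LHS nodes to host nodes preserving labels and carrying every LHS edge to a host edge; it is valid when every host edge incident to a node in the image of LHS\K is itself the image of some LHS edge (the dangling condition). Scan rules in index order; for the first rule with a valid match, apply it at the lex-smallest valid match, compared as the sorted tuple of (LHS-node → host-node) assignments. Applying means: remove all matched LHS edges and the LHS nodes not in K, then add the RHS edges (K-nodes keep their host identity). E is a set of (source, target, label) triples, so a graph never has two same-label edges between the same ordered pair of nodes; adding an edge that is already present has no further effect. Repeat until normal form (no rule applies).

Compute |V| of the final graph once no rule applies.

[0] host  ⇒  4 nodes, 4 edges  {0-p->0 1-q->2 1-r->3 3-r->3}
[1] R0 @ {0↦3, 1↦1, 2↦0}  ⇒  4 nodes, 3 edges  {1-q->2 3-r->1 3-r->3}
[2] R2 @ {0↦0, 1↦3}  ⇒  4 nodes, 2 edges  {1-q->2 3-r->1}
[3] R3 @ {0↦2, 1↦3, 2↦1}  ⇒  2 nodes, 1 edges  {1-r->1}
final graph: no rule applies after step 3
NF nodes: {0:A, 1:B}

Answer: 2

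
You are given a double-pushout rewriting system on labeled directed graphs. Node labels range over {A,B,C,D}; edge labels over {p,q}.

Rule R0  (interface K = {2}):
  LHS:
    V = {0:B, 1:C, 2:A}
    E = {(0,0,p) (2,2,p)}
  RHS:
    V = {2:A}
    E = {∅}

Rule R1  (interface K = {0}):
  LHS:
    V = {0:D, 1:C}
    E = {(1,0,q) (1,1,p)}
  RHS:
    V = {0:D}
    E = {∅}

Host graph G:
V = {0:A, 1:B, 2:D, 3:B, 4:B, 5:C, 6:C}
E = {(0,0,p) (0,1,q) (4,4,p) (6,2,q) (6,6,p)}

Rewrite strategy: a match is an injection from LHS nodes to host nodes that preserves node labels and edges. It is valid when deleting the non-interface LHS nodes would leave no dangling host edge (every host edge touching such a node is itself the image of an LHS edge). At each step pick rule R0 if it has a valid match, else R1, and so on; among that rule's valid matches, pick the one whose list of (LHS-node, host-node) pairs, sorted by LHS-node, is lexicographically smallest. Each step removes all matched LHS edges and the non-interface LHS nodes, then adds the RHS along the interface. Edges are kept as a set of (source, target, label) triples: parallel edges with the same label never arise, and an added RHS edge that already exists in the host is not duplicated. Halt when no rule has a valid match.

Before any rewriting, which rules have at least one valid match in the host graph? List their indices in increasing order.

R0: 1 valid match — {0↦4, 1↦5, 2↦0}
R1: 1 valid match — {0↦2, 1↦6}

Answer: [R0,R1]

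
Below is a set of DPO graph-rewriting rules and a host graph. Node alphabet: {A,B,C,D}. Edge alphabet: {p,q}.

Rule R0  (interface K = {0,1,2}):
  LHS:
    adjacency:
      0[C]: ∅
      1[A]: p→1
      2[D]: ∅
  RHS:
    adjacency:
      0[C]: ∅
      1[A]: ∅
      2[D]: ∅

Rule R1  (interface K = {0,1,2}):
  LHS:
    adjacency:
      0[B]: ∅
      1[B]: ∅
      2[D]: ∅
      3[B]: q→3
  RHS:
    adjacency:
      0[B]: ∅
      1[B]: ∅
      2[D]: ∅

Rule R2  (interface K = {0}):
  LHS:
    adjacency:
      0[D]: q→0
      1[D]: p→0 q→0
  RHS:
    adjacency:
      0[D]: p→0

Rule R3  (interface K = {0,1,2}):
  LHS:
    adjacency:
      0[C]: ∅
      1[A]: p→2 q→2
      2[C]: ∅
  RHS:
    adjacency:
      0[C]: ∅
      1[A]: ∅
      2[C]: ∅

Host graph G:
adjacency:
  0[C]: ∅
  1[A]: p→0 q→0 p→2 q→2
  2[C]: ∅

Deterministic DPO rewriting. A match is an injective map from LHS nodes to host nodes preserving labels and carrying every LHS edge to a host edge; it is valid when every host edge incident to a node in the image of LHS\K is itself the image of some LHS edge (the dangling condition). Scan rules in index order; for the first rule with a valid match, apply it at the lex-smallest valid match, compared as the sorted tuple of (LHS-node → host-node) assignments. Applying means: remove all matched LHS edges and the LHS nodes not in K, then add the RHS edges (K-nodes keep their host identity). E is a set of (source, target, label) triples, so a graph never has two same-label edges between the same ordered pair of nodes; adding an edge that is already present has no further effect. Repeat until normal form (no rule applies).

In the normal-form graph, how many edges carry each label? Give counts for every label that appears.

start.  V:3 E:4  edges: 1-p->0 1-q->0 1-p->2 1-q->2
1. fire R3 via {0↦0, 1↦1, 2↦2}  →  V:3 E:2  edges: 1-p->0 1-q->0
2. fire R3 via {0↦2, 1↦1, 2↦0}  →  V:3 E:0  edges: ∅
final graph: no rule applies after step 2
NF edges: []

Answer: (no edges)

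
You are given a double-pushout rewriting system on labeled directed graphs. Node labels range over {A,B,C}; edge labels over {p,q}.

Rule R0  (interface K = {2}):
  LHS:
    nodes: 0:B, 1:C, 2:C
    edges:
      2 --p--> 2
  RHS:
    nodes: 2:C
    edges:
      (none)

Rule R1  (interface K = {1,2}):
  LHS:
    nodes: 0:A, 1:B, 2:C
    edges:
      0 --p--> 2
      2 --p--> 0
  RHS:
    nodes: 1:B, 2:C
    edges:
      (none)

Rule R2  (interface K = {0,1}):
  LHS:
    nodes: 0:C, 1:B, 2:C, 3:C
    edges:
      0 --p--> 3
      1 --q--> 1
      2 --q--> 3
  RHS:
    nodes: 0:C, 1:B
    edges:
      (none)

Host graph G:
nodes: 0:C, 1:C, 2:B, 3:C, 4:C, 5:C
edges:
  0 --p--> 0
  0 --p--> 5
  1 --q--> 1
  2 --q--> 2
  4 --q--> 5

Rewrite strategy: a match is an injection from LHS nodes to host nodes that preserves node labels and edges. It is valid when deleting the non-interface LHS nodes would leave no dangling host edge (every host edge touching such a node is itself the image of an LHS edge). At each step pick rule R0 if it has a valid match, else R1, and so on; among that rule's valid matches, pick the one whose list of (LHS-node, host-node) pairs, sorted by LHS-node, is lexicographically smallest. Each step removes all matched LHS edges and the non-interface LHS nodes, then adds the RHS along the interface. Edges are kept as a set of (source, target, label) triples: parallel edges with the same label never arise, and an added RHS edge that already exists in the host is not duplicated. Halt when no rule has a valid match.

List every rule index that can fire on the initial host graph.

Answer: [R2]

Steps:
R0: no valid match — 4 raw matches, all fail dangling condition
R1: no valid match — LHS pattern not found
R2: 1 valid match — {0↦0, 1↦2, 2↦4, 3↦5}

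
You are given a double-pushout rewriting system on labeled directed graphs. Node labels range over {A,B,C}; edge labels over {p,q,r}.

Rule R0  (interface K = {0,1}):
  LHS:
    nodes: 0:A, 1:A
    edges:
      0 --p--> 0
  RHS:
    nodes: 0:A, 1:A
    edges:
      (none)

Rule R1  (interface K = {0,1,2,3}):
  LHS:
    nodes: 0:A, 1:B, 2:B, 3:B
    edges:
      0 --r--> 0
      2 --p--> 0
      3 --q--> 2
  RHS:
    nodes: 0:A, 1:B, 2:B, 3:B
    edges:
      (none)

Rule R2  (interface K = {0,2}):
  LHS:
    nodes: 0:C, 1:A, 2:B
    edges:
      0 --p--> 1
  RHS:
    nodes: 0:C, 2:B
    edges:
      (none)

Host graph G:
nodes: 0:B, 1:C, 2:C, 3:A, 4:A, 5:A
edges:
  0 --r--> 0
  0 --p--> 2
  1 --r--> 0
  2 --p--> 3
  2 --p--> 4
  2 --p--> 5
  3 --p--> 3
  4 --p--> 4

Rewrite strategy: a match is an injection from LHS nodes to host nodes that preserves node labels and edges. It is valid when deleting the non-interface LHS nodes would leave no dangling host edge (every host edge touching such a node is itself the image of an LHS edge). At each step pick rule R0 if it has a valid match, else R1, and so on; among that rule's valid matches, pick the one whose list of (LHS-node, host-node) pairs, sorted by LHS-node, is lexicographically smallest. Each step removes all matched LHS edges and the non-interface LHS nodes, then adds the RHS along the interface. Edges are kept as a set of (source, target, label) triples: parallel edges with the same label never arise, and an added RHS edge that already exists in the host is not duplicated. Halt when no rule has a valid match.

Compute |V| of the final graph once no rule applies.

initial: |V|=6 |E|=8  E = 0-r->0 0-p->2 1-r->0 2-p->3 2-p->4 2-p->5 3-p->3 4-p->4
step 1: apply R0 at {0↦3, 1↦4}  → |V|=6 |E|=7  E = 0-r->0 0-p->2 1-r->0 2-p->3 2-p->4 2-p->5 4-p->4
step 2: apply R0 at {0↦4, 1↦3}  → |V|=6 |E|=6  E = 0-r->0 0-p->2 1-r->0 2-p->3 2-p->4 2-p->5
step 3: apply R2 at {0↦2, 1↦3, 2↦0}  → |V|=5 |E|=5  E = 0-r->0 0-p->2 1-r->0 2-p->4 2-p->5
step 4: apply R2 at {0↦2, 1↦4, 2↦0}  → |V|=4 |E|=4  E = 0-r->0 0-p->2 1-r->0 2-p->5
step 5: apply R2 at {0↦2, 1↦5, 2↦0}  → |V|=3 |E|=3  E = 0-r->0 0-p->2 1-r->0
normal form: no rule applies after step 5
NF nodes: {0:B, 1:C, 2:C}

Answer: 3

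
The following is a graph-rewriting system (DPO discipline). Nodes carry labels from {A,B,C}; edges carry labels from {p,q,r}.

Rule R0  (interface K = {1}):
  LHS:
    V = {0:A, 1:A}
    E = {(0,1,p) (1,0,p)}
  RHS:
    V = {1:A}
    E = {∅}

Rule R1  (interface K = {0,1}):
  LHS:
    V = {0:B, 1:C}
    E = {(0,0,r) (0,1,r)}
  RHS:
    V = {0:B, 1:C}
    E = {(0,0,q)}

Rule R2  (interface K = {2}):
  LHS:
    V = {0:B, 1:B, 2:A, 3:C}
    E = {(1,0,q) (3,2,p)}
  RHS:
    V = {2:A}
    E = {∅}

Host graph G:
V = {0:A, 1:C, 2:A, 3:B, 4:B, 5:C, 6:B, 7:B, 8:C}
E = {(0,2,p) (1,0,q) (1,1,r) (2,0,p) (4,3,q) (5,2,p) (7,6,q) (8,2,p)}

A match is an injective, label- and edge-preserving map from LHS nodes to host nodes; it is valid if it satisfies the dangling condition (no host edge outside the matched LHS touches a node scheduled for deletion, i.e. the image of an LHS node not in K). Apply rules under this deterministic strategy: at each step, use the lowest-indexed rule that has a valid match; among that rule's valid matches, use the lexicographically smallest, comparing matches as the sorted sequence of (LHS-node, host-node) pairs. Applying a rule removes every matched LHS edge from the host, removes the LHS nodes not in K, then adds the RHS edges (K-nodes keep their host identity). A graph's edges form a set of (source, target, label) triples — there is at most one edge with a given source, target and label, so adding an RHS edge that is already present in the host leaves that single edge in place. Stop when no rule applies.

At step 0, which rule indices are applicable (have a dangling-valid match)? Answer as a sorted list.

Answer: [R2]

Derivation:
R0: no valid match — 2 raw matches, all fail dangling condition
R1: no valid match — LHS pattern not found
R2: 4 valid matches — {0↦3, 1↦4, 2↦2, 3↦5}, {0↦3, 1↦4, 2↦2, 3↦8}, {0↦6, 1↦7, 2↦2, 3↦5} (+1 more)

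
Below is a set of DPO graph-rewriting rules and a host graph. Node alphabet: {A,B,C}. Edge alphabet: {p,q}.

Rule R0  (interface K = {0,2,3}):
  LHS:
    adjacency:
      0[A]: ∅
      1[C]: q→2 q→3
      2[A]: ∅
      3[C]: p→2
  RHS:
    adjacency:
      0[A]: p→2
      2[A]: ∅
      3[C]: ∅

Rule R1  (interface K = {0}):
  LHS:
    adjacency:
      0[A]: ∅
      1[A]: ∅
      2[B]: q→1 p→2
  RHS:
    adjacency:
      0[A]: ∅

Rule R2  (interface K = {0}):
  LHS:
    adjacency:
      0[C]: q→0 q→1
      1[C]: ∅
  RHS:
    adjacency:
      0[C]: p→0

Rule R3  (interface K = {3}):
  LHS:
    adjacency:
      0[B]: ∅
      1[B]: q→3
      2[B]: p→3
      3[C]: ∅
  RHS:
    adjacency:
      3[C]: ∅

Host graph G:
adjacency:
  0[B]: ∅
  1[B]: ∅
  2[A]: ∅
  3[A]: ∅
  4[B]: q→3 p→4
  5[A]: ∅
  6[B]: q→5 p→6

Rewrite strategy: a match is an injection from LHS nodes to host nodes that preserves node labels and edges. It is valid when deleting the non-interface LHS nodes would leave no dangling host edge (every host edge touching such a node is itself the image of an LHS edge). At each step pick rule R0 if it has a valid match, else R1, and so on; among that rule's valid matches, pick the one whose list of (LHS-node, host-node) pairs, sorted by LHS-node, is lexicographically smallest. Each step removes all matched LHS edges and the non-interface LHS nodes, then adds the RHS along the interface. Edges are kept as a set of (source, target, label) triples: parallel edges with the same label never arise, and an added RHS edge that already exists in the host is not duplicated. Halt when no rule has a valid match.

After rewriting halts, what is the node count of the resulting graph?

Answer: 3

Steps:
initial: |V|=7 |E|=4  E = 4-q->3 4-p->4 6-q->5 6-p->6
step 1: apply R1 at {0↦2, 1↦3, 2↦4}  → |V|=5 |E|=2  E = 6-q->5 6-p->6
step 2: apply R1 at {0↦2, 1↦5, 2↦6}  → |V|=3 |E|=0  E = ∅
final graph: no rule applies after step 2
NF nodes: {0:B, 1:B, 2:A}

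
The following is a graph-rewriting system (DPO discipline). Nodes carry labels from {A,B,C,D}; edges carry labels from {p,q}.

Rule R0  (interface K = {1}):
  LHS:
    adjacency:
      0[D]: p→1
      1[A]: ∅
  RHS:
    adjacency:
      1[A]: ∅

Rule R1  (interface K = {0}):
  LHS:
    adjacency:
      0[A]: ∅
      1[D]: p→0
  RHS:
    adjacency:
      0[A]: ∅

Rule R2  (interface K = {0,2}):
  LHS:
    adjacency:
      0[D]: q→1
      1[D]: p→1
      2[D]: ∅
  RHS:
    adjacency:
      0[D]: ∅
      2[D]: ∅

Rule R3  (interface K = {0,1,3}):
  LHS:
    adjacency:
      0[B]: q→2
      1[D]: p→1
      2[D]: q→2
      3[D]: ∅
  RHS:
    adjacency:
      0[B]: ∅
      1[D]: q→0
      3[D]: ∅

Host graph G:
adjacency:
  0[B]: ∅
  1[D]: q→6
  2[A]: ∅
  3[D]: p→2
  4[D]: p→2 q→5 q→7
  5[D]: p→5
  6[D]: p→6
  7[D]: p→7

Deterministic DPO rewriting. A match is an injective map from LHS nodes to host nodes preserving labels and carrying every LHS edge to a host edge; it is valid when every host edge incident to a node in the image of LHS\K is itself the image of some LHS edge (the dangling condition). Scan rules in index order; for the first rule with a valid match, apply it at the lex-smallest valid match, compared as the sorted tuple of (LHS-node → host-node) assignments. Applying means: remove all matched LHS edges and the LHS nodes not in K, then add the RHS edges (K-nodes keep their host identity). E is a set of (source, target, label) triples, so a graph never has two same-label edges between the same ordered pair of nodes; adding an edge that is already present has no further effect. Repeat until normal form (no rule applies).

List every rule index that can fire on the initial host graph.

Answer: [R0,R1,R2]

Rewrite trace:
R0: 1 valid match — {0↦3, 1↦2}
R1: 1 valid match — {0↦2, 1↦3}
R2: 12 valid matches — {0↦1, 1↦6, 2↦3}, {0↦1, 1↦6, 2↦4}, {0↦1, 1↦6, 2↦5} (+9 more)
R3: no valid match — LHS pattern not found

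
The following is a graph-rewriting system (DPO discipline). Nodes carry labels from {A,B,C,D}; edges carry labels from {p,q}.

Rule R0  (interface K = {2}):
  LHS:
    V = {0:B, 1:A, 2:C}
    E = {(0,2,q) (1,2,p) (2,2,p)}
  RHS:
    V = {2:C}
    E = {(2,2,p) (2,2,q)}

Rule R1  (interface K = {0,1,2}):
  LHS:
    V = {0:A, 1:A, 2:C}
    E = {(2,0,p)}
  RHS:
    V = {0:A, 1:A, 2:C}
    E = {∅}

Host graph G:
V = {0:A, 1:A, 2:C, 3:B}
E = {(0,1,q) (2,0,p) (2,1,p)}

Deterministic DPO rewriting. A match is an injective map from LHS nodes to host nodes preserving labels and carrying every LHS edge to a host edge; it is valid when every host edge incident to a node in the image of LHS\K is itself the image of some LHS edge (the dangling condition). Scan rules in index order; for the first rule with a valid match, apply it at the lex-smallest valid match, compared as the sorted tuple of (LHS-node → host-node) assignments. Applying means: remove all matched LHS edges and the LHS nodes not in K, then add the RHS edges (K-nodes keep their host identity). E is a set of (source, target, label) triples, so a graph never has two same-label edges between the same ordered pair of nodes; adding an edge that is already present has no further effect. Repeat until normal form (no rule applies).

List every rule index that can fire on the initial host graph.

Answer: [R1]

Steps:
R0: no valid match — LHS pattern not found
R1: 2 valid matches — {0↦0, 1↦1, 2↦2}, {0↦1, 1↦0, 2↦2}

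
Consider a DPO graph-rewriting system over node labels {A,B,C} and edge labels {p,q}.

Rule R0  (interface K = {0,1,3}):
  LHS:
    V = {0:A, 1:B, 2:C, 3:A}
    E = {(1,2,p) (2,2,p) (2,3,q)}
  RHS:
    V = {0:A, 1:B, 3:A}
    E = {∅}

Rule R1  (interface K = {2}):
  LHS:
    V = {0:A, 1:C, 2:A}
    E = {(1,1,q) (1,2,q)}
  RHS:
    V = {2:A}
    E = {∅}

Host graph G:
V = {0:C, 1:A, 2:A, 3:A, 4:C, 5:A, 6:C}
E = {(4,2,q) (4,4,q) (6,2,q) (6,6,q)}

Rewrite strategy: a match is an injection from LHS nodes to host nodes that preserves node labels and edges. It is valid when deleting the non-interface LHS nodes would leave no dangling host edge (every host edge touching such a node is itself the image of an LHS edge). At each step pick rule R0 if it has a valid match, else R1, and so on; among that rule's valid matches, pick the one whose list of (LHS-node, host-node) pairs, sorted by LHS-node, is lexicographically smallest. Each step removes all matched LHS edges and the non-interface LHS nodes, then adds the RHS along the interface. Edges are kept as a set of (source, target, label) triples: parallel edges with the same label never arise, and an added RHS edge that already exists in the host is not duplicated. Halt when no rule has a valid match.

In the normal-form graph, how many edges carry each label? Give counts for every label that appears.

Answer: (no edges)

Rewrite trace:
[0] host  ⇒  7 nodes, 4 edges  {4-q->2 4-q->4 6-q->2 6-q->6}
[1] R1 @ {0↦1, 1↦4, 2↦2}  ⇒  5 nodes, 2 edges  {6-q->2 6-q->6}
[2] R1 @ {0↦3, 1↦6, 2↦2}  ⇒  3 nodes, 0 edges  {∅}
final graph: no rule applies after step 2
NF edges: []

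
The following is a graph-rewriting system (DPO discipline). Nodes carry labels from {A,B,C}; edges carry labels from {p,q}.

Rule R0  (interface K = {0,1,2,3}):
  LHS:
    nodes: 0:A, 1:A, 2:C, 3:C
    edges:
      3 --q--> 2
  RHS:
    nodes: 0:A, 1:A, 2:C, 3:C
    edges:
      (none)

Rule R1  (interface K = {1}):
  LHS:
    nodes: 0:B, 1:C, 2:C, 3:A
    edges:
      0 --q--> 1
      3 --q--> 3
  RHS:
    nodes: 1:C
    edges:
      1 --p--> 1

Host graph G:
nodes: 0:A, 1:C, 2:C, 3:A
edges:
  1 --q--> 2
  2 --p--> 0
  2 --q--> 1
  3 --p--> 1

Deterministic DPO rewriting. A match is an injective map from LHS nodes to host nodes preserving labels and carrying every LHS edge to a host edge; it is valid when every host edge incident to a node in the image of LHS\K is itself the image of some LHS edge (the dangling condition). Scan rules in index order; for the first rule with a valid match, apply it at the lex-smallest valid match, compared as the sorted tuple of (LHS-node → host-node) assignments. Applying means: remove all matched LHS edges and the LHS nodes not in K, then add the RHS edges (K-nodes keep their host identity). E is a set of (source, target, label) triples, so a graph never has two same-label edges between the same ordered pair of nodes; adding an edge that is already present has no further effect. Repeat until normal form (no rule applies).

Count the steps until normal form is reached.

[0] host  ⇒  4 nodes, 4 edges  {1-q->2 2-p->0 2-q->1 3-p->1}
[1] R0 @ {0↦0, 1↦3, 2↦1, 3↦2}  ⇒  4 nodes, 3 edges  {1-q->2 2-p->0 3-p->1}
[2] R0 @ {0↦0, 1↦3, 2↦2, 3↦1}  ⇒  4 nodes, 2 edges  {2-p->0 3-p->1}
normal form: no rule applies after step 2

Answer: 2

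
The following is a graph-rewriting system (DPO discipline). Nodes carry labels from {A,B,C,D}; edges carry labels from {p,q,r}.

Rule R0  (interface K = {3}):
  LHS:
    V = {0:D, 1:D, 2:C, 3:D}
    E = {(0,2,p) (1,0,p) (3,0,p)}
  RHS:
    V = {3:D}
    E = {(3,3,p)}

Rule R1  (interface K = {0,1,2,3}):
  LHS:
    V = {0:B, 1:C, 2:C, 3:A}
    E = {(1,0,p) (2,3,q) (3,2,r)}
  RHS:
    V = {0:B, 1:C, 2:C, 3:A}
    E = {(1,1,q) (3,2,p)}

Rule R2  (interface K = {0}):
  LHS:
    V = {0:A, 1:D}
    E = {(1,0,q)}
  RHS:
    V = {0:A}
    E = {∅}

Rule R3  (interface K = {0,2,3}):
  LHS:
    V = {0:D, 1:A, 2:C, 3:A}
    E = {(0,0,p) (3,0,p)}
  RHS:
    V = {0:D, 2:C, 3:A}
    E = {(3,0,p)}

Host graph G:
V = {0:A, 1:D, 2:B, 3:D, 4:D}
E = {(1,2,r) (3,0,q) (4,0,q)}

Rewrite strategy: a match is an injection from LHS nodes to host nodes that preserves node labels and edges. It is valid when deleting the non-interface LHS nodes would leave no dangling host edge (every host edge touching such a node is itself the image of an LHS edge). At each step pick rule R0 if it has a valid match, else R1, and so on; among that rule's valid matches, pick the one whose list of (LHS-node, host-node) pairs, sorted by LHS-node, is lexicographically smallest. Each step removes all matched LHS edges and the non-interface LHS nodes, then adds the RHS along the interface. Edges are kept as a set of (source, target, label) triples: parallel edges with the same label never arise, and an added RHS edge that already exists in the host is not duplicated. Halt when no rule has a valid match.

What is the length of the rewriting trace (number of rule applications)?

Answer: 2

Rewrite trace:
initial: |V|=5 |E|=3  E = 1-r->2 3-q->0 4-q->0
step 1: apply R2 at {0↦0, 1↦3}  → |V|=4 |E|=2  E = 1-r->2 4-q->0
step 2: apply R2 at {0↦0, 1↦4}  → |V|=3 |E|=1  E = 1-r->2
final graph: no rule applies after step 2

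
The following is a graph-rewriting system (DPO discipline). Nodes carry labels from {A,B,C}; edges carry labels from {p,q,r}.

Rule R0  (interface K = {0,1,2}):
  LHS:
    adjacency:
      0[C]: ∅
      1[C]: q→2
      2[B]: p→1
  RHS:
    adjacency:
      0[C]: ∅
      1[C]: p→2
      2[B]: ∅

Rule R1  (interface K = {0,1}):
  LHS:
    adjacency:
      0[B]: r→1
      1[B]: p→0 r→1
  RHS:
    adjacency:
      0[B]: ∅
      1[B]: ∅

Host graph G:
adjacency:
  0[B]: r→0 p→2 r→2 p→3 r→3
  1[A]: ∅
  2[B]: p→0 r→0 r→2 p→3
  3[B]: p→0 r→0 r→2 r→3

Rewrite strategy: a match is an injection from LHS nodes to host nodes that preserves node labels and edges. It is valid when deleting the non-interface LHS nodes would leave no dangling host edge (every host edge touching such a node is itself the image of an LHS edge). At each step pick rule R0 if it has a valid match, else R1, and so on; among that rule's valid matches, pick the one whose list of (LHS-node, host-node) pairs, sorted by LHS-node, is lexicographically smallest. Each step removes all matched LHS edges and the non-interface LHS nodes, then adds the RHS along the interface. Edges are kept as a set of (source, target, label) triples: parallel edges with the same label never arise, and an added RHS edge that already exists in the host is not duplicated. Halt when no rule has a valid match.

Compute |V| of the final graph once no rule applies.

Answer: 4

Steps:
initial: |V|=4 |E|=13  E = 0-r->0 0-p->2 0-r->2 0-p->3 0-r->3 2-p->0 2-r->0 2-r->2 2-p->3 3-p->0 3-r->0 3-r->2 3-r->3
step 1: apply R1 at {0↦0, 1↦2}  → |V|=4 |E|=10  E = 0-r->0 0-p->2 0-p->3 0-r->3 2-r->0 2-p->3 3-p->0 3-r->0 3-r->2 3-r->3
step 2: apply R1 at {0↦0, 1↦3}  → |V|=4 |E|=7  E = 0-r->0 0-p->2 0-p->3 2-r->0 2-p->3 3-r->0 3-r->2
step 3: apply R1 at {0↦2, 1↦0}  → |V|=4 |E|=4  E = 0-p->3 2-p->3 3-r->0 3-r->2
halt: no rule applies after step 3
NF nodes: {0:B, 1:A, 2:B, 3:B}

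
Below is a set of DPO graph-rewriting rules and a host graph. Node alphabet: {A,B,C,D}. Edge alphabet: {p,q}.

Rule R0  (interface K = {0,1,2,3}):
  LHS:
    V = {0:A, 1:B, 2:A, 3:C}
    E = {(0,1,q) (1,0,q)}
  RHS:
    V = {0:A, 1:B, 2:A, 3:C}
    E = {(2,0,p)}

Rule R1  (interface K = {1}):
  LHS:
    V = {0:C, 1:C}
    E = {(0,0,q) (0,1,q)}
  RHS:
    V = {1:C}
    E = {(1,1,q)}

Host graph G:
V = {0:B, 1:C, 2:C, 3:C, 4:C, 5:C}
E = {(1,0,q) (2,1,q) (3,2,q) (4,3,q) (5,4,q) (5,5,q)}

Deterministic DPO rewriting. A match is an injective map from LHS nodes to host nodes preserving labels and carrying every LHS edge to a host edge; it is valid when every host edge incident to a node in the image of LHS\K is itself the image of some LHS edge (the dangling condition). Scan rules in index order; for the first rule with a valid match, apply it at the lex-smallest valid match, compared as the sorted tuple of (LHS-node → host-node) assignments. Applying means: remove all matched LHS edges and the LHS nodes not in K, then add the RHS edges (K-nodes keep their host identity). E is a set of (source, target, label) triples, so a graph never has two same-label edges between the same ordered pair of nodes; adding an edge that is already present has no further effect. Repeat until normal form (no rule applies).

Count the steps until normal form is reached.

Answer: 4

Rewrite trace:
[0] host  ⇒  6 nodes, 6 edges  {1-q->0 2-q->1 3-q->2 4-q->3 5-q->4 5-q->5}
[1] R1 @ {0↦5, 1↦4}  ⇒  5 nodes, 5 edges  {1-q->0 2-q->1 3-q->2 4-q->3 4-q->4}
[2] R1 @ {0↦4, 1↦3}  ⇒  4 nodes, 4 edges  {1-q->0 2-q->1 3-q->2 3-q->3}
[3] R1 @ {0↦3, 1↦2}  ⇒  3 nodes, 3 edges  {1-q->0 2-q->1 2-q->2}
[4] R1 @ {0↦2, 1↦1}  ⇒  2 nodes, 2 edges  {1-q->0 1-q->1}
final graph: no rule applies after step 4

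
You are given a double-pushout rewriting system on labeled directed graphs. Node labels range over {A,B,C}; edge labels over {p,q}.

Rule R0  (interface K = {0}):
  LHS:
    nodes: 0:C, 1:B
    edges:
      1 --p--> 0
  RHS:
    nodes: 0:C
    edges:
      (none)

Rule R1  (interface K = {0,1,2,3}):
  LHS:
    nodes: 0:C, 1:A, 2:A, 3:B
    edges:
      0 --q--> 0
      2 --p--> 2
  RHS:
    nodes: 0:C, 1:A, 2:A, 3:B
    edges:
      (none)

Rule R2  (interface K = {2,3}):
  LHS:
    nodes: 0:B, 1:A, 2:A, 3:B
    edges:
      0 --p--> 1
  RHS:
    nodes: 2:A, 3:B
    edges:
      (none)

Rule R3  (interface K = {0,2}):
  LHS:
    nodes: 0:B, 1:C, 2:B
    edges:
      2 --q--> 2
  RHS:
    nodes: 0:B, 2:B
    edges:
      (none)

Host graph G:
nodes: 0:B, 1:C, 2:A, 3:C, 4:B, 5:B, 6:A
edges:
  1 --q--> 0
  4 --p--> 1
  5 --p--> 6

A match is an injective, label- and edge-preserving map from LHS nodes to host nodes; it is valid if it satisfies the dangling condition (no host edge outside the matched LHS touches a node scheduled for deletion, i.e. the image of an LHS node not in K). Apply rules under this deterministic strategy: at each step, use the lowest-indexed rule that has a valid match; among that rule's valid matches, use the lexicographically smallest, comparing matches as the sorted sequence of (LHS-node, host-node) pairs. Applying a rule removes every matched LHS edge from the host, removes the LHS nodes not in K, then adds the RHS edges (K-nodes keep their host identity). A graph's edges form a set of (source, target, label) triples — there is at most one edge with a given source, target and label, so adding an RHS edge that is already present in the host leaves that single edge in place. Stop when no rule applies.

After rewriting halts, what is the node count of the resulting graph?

Answer: 4

Steps:
initial: |V|=7 |E|=3  E = 1-q->0 4-p->1 5-p->6
step 1: apply R0 at {0↦1, 1↦4}  → |V|=6 |E|=2  E = 1-q->0 5-p->6
step 2: apply R2 at {0↦5, 1↦6, 2↦2, 3↦0}  → |V|=4 |E|=1  E = 1-q->0
normal form: no rule applies after step 2
NF nodes: {0:B, 1:C, 2:A, 3:C}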